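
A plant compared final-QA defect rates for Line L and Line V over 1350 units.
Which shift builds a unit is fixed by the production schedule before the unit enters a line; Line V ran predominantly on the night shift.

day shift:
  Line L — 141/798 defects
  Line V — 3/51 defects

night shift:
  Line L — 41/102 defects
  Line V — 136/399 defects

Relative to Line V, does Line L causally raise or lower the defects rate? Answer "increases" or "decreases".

increases

The stratified and pooled comparisons disagree (Line V wins within each shift; Line L wins overall), so the answer turns on the causal role of shift.
Here shift is a common cause — it drives both which line a case falls under and the outcome. The crude comparison mixes populations; the stratum-specific rates are the causally relevant ones.
Within each level — day shift: 17.7% vs 5.9%; night shift: 40.2% vs 34.1% — Line V is lower every time.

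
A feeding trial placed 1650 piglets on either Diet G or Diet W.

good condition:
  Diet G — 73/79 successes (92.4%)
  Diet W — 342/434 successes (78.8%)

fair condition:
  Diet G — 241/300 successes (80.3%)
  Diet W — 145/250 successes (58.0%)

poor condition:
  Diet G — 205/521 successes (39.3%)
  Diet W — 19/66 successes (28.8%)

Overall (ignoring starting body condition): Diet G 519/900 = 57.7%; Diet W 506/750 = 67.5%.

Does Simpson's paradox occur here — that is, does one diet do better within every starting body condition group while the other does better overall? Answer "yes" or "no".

Within each starting body condition level (good condition 92.4% vs 78.8%; fair condition 80.3% vs 58.0%; poor condition 39.3% vs 28.8%), Diet G has the higher rate every time. Pooled: 57.7% vs 67.5% — Diet W has the higher rate overall. The two comparisons disagree.

yes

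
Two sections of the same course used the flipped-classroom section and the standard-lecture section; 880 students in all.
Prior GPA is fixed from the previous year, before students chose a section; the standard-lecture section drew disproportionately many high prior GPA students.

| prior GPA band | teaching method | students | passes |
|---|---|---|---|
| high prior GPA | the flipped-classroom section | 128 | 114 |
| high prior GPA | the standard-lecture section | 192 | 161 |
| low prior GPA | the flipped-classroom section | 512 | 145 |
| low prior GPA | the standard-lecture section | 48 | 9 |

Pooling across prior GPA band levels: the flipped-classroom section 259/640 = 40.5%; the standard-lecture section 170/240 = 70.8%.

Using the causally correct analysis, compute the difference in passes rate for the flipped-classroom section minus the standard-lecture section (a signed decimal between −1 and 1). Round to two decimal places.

Here prior GPA band is a common cause — it drives both which teaching method a case falls under and the outcome. The crude comparison mixes populations; the stratum-specific rates are the causally relevant ones.
Adjusting over the population distribution of prior GPA band: 0.364·(0.891−0.839) + 0.636·(0.283−0.188) = +0.080.

+0.08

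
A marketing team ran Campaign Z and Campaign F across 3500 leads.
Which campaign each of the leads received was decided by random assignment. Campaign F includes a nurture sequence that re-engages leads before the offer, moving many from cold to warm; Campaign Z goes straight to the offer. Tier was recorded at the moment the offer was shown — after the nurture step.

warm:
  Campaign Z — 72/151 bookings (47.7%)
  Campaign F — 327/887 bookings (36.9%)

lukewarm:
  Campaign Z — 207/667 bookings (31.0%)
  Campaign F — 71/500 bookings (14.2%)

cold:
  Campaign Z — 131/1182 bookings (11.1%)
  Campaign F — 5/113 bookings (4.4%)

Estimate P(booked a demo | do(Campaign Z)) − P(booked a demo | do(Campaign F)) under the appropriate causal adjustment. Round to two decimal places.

Engagement tier lies on the pathway campaign → engagement tier → outcome, so adjusting for it blocks the indirect effect. For the total causal effect of campaign, use the unadjusted pooled rates.
The causal difference is the pooled difference: 0.205 − 0.269 = -0.064.

-0.06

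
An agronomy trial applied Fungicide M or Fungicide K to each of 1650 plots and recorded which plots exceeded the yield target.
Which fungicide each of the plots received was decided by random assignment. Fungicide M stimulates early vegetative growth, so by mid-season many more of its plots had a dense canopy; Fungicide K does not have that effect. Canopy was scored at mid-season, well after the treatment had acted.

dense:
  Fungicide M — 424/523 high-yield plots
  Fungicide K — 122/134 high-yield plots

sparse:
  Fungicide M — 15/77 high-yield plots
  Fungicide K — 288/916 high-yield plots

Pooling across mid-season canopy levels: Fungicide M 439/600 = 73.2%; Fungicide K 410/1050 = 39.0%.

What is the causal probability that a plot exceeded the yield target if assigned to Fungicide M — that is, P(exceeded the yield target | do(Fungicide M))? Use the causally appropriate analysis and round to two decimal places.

0.73

Because the fungicide influences mid-season canopy, mid-season canopy is a post-treatment mediator, not a confounder. Stratifying on it would bias the estimate; the causal effect is the crude pooled difference.
So P(outcome | do(Fungicide M)) is just the pooled rate for Fungicide M: 439/600 = 0.732.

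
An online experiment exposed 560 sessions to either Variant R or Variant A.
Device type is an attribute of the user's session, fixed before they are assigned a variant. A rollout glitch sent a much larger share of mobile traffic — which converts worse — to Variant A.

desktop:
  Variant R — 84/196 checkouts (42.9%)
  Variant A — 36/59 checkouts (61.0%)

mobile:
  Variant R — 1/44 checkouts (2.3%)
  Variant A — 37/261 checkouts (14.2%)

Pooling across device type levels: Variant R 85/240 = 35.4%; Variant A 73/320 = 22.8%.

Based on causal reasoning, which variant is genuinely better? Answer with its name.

Variant A

Nothing the variant does changes device type; the imbalance is an allocation artefact. With device type also predicting the outcome, the pooled figure is confounded, and the within-stratum comparison is the causal one.
Within each level — desktop: 42.9% vs 61.0%; mobile: 2.3% vs 14.2% — Variant A is higher every time.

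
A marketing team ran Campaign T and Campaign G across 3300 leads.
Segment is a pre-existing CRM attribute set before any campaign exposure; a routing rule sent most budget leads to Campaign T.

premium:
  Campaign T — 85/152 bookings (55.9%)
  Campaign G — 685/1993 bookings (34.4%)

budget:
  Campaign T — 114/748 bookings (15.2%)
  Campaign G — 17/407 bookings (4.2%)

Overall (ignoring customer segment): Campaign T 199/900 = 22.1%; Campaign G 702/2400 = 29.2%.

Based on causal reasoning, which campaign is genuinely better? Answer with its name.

Campaign T

Since customer segment is a pre-existing factor (not a product of the campaign) and it affects the outcome on its own, it is a confounder. The stratified rates, not the pooled rate, identify the causal effect.
Within each level — premium: 55.9% vs 34.4%; budget: 15.2% vs 4.2% — Campaign T is higher every time.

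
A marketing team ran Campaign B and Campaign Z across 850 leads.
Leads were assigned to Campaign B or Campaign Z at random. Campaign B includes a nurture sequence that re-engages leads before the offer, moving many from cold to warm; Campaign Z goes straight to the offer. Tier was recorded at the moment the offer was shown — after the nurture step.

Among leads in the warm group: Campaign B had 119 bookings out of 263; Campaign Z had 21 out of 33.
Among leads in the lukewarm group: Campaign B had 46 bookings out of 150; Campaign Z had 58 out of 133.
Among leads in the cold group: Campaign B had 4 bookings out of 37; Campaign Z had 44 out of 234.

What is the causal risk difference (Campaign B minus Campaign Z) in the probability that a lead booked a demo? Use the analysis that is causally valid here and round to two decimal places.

Within every engagement tier level Campaign Z has the higher rate, yet pooled Campaign B does — Simpson's reversal.
Engagement tier is downstream of the campaign. One should not condition on a consequence of treatment, so the overall rates are the right comparison.
The causal difference is the pooled difference: 0.376 − 0.307 = +0.068.

+0.07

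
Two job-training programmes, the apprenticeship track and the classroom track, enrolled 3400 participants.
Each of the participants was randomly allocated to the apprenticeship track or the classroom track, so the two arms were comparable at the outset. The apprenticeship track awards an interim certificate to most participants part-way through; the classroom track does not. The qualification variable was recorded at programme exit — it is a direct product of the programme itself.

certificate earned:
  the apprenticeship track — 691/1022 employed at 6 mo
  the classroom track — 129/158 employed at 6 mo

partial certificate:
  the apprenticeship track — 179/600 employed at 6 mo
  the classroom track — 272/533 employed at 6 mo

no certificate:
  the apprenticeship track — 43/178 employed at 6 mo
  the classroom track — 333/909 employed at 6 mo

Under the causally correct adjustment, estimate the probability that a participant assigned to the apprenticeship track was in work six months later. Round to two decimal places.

The qualification attained during the programme-specific comparison favours the classroom track throughout, but the pooled figures favour the apprenticeship track. The question is whether to condition on qualification attained during the programme.
Qualification attained during the programme lies on the pathway programme → qualification attained during the programme → outcome, so adjusting for it blocks the indirect effect. For the total causal effect of programme, use the unadjusted pooled rates.
So P(outcome | do(the apprenticeship track)) is just the pooled rate for the apprenticeship track: 913/1800 = 0.507.

0.51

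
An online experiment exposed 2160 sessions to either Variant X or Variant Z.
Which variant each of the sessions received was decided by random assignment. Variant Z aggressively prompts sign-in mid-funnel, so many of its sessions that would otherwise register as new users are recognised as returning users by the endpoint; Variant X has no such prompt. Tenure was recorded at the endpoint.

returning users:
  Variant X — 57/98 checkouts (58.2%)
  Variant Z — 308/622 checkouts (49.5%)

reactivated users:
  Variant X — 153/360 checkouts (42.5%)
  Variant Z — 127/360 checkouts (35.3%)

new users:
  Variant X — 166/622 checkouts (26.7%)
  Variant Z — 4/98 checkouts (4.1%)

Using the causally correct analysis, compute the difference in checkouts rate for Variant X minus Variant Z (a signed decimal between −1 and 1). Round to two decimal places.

-0.06

The user tenure-specific comparison favours Variant X throughout, but the pooled figures favour Variant Z. The question is whether to condition on user tenure.
User tenure lies on the pathway variant → user tenure → outcome, so adjusting for it blocks the indirect effect. For the total causal effect of variant, use the unadjusted pooled rates.
The causal difference is the pooled difference: 0.348 − 0.406 = -0.058.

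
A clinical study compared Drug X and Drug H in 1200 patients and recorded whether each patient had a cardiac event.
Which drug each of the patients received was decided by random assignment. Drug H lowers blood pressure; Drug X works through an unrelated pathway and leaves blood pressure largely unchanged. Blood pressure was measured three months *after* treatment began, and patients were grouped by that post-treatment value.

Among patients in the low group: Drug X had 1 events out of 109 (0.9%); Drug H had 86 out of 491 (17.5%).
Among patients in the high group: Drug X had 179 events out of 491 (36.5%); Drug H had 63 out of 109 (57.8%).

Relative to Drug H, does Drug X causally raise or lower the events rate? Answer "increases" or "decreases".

Because the drug influences blood pressure, blood pressure is a post-treatment mediator, not a confounder. Stratifying on it would bias the estimate; the causal effect is the crude pooled difference.
Pooled: Drug X 30.0% vs Drug H 24.8%; Drug H is lower overall.

increases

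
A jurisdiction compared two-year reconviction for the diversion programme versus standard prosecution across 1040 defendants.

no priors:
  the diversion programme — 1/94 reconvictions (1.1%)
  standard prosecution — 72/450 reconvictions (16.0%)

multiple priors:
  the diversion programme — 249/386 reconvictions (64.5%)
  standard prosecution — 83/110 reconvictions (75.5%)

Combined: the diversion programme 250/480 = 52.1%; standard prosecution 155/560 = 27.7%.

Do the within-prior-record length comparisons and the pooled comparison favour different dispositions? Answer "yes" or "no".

Within each prior-record length level (no priors 1.1% vs 16.0%; multiple priors 64.5% vs 75.5%), the diversion programme has the lower rate every time. Pooled: 52.1% vs 27.7% — standard prosecution has the lower rate overall. The two comparisons disagree.

yes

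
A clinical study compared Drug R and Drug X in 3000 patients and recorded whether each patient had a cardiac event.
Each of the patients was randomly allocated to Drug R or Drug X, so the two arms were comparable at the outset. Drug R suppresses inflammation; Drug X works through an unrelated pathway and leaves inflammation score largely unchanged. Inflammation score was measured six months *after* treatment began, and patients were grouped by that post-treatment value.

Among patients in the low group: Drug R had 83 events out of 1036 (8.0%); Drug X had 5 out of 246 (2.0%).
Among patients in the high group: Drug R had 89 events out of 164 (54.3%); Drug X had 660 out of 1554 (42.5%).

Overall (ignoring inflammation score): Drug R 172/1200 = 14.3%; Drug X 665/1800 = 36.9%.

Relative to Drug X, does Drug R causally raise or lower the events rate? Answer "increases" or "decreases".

Drug X is lower inside every inflammation score stratum but Drug R is lower in aggregate. Whether to stratify depends on how inflammation score relates to the drug.
Inflammation score is downstream of the drug. One should not condition on a consequence of treatment, so the overall rates are the right comparison.
Pooled: Drug R 14.3% vs Drug X 36.9%; Drug R is lower overall.

decreases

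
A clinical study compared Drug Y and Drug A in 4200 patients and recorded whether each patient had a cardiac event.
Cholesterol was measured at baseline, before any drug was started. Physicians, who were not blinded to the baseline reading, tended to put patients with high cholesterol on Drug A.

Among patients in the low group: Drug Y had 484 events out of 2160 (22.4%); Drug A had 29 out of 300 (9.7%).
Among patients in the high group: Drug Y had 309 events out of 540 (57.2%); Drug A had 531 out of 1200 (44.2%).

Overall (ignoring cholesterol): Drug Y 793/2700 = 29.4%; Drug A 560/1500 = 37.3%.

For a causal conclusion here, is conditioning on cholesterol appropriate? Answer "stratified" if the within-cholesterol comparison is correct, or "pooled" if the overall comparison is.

stratified

Drug A is lower inside every cholesterol stratum but Drug Y is lower in aggregate. Whether to stratify depends on how cholesterol relates to the drug.
Cholesterol differs across drugs for reasons unrelated to any effect of the drug itself, and it separately predicts the outcome — a classic confounder. We must compare within cholesterol levels.
Within each level — low: 22.4% vs 9.7%; high: 57.2% vs 44.2% — Drug A is lower every time.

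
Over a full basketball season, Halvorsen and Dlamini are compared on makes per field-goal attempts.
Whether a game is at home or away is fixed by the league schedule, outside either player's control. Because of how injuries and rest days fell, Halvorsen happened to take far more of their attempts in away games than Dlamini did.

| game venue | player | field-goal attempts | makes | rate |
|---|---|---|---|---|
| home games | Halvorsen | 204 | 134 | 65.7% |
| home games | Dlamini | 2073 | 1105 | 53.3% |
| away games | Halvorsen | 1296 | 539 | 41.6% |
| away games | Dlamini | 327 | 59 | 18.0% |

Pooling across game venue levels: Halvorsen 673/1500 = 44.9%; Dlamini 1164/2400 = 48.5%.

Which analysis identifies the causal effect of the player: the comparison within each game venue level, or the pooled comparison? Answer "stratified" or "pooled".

Here game venue is a common cause — it drives both which player a case falls under and the outcome. The crude comparison mixes populations; the stratum-specific rates are the causally relevant ones.
Within each level — home games: 65.7% vs 53.3%; away games: 41.6% vs 18.0% — Halvorsen is higher every time.

stratified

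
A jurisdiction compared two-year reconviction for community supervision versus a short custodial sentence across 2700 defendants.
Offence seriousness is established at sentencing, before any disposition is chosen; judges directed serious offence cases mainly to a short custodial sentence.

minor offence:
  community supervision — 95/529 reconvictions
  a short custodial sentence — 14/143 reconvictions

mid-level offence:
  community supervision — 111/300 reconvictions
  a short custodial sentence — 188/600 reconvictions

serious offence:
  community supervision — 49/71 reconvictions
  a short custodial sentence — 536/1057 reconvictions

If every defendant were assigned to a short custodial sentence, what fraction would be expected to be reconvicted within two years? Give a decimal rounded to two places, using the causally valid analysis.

0.34

The stratified and pooled comparisons disagree (a short custodial sentence wins within each offence seriousness; community supervision wins overall), so the answer turns on the causal role of offence seriousness.
Here offence seriousness is a common cause — it drives both which disposition a case falls under and the outcome. The crude comparison mixes populations; the stratum-specific rates are the causally relevant ones.
Standardising a short custodial sentence to the population offence seriousness mix: 0.249·14/143 + 0.333·188/600 + 0.418·536/1057 = 0.341.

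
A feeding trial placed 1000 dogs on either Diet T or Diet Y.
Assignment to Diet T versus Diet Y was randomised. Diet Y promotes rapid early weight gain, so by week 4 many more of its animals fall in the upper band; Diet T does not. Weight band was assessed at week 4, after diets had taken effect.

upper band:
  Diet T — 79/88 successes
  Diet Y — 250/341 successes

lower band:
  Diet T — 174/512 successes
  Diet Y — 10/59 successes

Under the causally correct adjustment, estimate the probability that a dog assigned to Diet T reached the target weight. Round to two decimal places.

Diet T is higher inside every week-4 weight band stratum but Diet Y is higher in aggregate. Whether to stratify depends on how week-4 weight band relates to the diet.
Week-4 weight band is downstream of the diet. One should not condition on a consequence of treatment, so the overall rates are the right comparison.
So P(outcome | do(Diet T)) is just the pooled rate for Diet T: 253/600 = 0.422.

0.42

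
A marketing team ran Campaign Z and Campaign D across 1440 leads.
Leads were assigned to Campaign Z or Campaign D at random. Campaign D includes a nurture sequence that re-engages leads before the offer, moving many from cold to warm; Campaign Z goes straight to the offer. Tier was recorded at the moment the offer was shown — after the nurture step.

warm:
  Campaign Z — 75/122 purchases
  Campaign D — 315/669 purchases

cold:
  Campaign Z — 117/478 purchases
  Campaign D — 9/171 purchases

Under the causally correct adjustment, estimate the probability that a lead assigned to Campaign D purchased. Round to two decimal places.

Stratifying would compare campaigns among leads the campaigns themselves sorted into engagement tier groups — a form of selection on an intermediate. The unconditioned pooled rates give the total causal effect.
So P(outcome | do(Campaign D)) is just the pooled rate for Campaign D: 324/840 = 0.386.

0.39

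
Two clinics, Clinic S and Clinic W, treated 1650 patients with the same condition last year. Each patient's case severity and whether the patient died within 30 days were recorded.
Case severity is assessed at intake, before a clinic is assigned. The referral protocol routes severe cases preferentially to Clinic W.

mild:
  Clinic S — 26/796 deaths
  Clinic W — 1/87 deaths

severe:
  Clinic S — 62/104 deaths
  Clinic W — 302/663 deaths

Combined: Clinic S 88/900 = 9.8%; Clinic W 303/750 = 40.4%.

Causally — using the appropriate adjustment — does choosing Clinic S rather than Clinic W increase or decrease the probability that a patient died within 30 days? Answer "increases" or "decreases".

The case severity-specific comparison favours Clinic W throughout, but the pooled figures favour Clinic S. The question is whether to condition on case severity.
Case severity differs across clinics for reasons unrelated to any effect of the clinic itself, and it separately predicts the outcome — a classic confounder. We must compare within case severity levels.
Within each level — mild: 3.3% vs 1.1%; severe: 59.6% vs 45.6% — Clinic W is lower every time.

increases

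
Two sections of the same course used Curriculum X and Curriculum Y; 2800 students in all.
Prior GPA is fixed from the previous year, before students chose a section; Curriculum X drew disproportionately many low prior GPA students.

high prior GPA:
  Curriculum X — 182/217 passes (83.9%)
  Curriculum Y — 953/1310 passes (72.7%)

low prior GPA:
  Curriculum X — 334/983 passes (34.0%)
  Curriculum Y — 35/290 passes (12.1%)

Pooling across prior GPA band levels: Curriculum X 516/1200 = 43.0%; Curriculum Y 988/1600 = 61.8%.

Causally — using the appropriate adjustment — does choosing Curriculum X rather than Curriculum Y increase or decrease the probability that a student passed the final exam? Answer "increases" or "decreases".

Prior GPA band differs across teaching methods for reasons unrelated to any effect of the teaching method itself, and it separately predicts the outcome — a classic confounder. We must compare within prior GPA band levels.
Within each level — high prior GPA: 83.9% vs 72.7%; low prior GPA: 34.0% vs 12.1% — Curriculum X is higher every time.

increases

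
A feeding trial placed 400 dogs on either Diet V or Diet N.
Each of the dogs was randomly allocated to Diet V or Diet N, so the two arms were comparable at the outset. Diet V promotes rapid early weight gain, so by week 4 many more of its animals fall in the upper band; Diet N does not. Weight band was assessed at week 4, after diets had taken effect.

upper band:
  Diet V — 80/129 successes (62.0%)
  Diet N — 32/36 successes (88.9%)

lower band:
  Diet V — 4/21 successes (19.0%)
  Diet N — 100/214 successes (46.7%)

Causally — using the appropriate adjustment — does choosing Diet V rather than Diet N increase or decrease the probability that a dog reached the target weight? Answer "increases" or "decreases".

increases

Because the diet influences week-4 weight band, week-4 weight band is a post-treatment mediator, not a confounder. Stratifying on it would bias the estimate; the causal effect is the crude pooled difference.
Pooled: Diet V 56.0% vs Diet N 52.8%; Diet V is higher overall.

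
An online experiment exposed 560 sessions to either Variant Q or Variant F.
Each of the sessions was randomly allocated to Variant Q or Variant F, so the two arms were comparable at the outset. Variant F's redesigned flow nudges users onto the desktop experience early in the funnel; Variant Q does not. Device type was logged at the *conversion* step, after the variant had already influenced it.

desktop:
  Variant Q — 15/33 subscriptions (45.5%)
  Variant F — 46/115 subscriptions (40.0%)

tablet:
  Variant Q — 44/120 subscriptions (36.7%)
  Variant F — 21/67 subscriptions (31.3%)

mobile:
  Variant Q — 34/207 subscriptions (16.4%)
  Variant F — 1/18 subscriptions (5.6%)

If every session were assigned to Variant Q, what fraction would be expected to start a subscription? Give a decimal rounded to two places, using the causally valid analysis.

0.26

The device type-specific comparison favours Variant Q throughout, but the pooled figures favour Variant F. The question is whether to condition on device type.
Because the variant influences device type, device type is a post-treatment mediator, not a confounder. Stratifying on it would bias the estimate; the causal effect is the crude pooled difference.
So P(outcome | do(Variant Q)) is just the pooled rate for Variant Q: 93/360 = 0.258.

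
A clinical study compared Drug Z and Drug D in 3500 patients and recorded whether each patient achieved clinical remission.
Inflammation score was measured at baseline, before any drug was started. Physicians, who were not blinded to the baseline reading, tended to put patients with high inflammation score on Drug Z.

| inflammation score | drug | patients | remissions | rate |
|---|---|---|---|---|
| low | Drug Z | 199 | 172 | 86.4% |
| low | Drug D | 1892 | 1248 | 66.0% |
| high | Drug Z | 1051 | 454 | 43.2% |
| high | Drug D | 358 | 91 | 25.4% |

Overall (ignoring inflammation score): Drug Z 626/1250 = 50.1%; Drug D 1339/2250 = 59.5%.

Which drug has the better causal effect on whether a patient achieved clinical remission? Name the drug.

Inflammation score differs across drugs for reasons unrelated to any effect of the drug itself, and it separately predicts the outcome — a classic confounder. We must compare within inflammation score levels.
Within each level — low: 86.4% vs 66.0%; high: 43.2% vs 25.4% — Drug Z is higher every time.

Drug Z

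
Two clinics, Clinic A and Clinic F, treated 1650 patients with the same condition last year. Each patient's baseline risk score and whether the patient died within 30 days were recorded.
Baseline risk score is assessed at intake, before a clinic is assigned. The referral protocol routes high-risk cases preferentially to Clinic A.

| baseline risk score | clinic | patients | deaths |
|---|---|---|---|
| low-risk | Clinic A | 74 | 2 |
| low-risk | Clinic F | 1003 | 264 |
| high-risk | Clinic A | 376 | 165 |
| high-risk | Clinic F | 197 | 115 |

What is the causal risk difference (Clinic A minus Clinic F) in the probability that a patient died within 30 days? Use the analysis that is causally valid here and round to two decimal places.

-0.20

Within every baseline risk score level Clinic A has the lower rate, yet pooled Clinic F does — Simpson's reversal.
Nothing the clinic does changes baseline risk score; the imbalance is an allocation artefact. With baseline risk score also predicting the outcome, the pooled figure is confounded, and the within-stratum comparison is the causal one.
Adjusting over the population distribution of baseline risk score: 0.653·(0.027−0.263) + 0.347·(0.439−0.584) = -0.204.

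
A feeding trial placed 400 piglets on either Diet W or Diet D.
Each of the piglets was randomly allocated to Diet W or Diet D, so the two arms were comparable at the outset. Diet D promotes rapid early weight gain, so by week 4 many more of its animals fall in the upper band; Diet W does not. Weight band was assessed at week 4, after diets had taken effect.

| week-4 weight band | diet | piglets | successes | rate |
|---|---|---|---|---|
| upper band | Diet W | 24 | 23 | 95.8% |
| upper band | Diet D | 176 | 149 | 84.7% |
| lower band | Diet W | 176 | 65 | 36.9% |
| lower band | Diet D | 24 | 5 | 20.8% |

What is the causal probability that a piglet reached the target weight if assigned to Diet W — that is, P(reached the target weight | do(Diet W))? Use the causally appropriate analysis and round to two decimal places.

0.44

Week-4 weight band is recorded after the diet and is itself shifted by it — it sits on the causal path from diet to outcome. Conditioning on a mediator would strip out part of the effect we want; the pooled comparison gives the total causal effect.
So P(outcome | do(Diet W)) is just the pooled rate for Diet W: 88/200 = 0.440.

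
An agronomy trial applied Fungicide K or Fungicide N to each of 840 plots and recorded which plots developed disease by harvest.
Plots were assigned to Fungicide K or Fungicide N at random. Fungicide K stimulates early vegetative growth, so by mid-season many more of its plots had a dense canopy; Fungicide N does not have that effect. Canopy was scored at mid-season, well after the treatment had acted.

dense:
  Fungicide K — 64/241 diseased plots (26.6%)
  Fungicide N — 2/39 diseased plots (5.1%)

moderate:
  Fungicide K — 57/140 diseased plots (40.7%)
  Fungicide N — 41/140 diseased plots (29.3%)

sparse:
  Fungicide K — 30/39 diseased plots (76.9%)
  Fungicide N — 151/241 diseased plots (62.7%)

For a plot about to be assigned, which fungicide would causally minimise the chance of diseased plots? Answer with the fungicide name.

Fungicide K

Fungicide N is lower inside every mid-season canopy stratum but Fungicide K is lower in aggregate. Whether to stratify depends on how mid-season canopy relates to the fungicide.
Mid-season canopy is downstream of the fungicide. One should not condition on a consequence of treatment, so the overall rates are the right comparison.
Pooled: Fungicide K 36.0% vs Fungicide N 46.2%; Fungicide K is lower overall.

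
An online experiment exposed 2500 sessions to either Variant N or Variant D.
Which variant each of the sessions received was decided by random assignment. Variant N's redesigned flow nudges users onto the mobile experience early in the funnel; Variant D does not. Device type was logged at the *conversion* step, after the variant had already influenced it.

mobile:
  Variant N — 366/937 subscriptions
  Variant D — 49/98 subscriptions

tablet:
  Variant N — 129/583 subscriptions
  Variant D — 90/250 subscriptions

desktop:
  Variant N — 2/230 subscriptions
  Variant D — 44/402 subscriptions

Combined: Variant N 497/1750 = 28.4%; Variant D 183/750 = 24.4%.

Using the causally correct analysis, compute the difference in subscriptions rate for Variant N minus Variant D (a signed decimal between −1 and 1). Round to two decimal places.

Variant D is higher inside every device type stratum but Variant N is higher in aggregate. Whether to stratify depends on how device type relates to the variant.
Device type is downstream of the variant. One should not condition on a consequence of treatment, so the overall rates are the right comparison.
The causal difference is the pooled difference: 0.284 − 0.244 = +0.040.

+0.04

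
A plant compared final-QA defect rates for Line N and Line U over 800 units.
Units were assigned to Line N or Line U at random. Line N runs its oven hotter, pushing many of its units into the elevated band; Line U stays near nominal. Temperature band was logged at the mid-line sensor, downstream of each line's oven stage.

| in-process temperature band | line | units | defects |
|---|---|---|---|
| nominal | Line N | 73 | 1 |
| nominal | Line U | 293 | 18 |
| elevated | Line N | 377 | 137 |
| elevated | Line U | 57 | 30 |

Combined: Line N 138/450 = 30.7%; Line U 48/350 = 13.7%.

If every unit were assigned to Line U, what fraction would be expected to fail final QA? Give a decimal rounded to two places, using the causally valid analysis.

Stratifying would compare lines among units the lines themselves sorted into in-process temperature band groups — a form of selection on an intermediate. The unconditioned pooled rates give the total causal effect.
So P(outcome | do(Line U)) is just the pooled rate for Line U: 48/350 = 0.137.

0.14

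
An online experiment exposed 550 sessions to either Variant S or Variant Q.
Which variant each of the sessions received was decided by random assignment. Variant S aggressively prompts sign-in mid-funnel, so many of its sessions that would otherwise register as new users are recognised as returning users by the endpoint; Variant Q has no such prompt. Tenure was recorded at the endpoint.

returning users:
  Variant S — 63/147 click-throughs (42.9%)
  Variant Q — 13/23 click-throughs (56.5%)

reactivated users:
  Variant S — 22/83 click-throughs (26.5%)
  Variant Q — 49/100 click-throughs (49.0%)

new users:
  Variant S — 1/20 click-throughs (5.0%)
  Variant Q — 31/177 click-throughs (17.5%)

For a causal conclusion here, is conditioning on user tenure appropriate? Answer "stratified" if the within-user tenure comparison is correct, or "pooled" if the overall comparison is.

pooled

User tenure lies on the pathway variant → user tenure → outcome, so adjusting for it blocks the indirect effect. For the total causal effect of variant, use the unadjusted pooled rates.
Pooled: Variant S 34.4% vs Variant Q 31.0%; Variant S is higher overall.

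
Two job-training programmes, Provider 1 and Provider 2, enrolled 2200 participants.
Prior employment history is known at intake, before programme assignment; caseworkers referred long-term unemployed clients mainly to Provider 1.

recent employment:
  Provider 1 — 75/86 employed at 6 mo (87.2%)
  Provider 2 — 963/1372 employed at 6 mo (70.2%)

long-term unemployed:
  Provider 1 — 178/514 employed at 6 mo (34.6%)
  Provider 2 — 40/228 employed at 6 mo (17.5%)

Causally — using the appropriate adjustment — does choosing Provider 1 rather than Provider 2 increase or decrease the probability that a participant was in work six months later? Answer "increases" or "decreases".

increases

The stratified and pooled comparisons disagree (Provider 1 wins within each prior employment history; Provider 2 wins overall), so the answer turns on the causal role of prior employment history.
Prior employment history satisfies the back-door criterion: it is not a descendant of the programme, and it blocks the spurious path from programme to outcome. Adjusting for it (i.e., using the within-prior employment history rates) gives the causal effect.
Within each level — recent employment: 87.2% vs 70.2%; long-term unemployed: 34.6% vs 17.5% — Provider 1 is higher every time.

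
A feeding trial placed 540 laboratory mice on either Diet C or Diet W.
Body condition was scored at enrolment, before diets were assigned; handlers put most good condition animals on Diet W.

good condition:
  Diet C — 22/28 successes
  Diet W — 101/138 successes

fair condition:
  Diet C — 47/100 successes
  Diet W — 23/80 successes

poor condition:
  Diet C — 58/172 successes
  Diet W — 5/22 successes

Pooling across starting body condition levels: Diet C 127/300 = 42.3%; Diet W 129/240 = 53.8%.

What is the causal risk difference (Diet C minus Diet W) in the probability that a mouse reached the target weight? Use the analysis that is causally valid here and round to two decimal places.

+0.12

The starting body condition-specific comparison favours Diet C throughout, but the pooled figures favour Diet W. The question is whether to condition on starting body condition.
Starting body condition satisfies the back-door criterion: it is not a descendant of the diet, and it blocks the spurious path from diet to outcome. Adjusting for it (i.e., using the within-starting body condition rates) gives the causal effect.
Adjusting over the population distribution of starting body condition: 0.307·(0.786−0.732) + 0.333·(0.470−0.287) + 0.359·(0.337−0.227) = +0.117.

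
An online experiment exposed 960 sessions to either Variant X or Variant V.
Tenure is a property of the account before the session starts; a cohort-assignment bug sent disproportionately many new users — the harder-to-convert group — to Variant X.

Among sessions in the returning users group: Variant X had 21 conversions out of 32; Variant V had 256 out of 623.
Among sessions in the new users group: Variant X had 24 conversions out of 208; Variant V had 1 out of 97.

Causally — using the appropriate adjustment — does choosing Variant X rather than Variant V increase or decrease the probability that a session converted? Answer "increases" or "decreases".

User tenure differs across variants for reasons unrelated to any effect of the variant itself, and it separately predicts the outcome — a classic confounder. We must compare within user tenure levels.
Within each level — returning users: 65.6% vs 41.1%; new users: 11.5% vs 1.0% — Variant X is higher every time.

increases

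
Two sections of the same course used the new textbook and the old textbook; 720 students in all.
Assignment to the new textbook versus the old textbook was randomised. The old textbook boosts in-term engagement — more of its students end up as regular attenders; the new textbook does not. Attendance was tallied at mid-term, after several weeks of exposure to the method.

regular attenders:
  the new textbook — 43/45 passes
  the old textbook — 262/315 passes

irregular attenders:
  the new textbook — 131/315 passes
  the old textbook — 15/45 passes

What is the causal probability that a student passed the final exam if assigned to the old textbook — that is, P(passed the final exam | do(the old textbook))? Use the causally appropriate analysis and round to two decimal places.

0.77

The stratified and pooled comparisons disagree (the new textbook wins within each mid-term attendance; the old textbook wins overall), so the answer turns on the causal role of mid-term attendance.
Mid-term attendance is recorded after the teaching method and is itself shifted by it — it sits on the causal path from teaching method to outcome. Conditioning on a mediator would strip out part of the effect we want; the pooled comparison gives the total causal effect.
So P(outcome | do(the old textbook)) is just the pooled rate for the old textbook: 277/360 = 0.769.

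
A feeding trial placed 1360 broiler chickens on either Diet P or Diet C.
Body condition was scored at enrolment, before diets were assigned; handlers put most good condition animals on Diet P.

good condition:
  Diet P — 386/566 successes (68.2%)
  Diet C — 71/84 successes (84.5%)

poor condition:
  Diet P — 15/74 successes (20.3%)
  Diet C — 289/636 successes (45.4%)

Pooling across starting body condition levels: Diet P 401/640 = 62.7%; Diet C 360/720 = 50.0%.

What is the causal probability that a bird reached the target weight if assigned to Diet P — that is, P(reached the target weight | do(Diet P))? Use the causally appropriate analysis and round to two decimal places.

0.43

The stratified and pooled comparisons disagree (Diet C wins within each starting body condition; Diet P wins overall), so the answer turns on the causal role of starting body condition.
The imbalance in starting body condition arose from how broiler chickens were allocated, not from anything the diet did; and starting body condition independently affects the outcome. The pooled gap is confounded — condition on starting body condition.
Standardising Diet P to the population starting body condition mix: 0.478·386/566 + 0.522·15/74 = 0.432.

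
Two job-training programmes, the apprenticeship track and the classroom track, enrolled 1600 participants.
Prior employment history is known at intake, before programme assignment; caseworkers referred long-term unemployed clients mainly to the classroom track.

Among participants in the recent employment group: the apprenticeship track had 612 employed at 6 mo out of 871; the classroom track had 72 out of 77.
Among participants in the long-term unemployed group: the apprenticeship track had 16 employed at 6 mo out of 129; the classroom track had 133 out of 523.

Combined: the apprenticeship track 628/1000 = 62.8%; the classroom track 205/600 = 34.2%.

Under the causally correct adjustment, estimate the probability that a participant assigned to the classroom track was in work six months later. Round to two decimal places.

0.66

Within every prior employment history level the classroom track has the higher rate, yet pooled the apprenticeship track does — Simpson's reversal.
Prior employment history differs across programmes for reasons unrelated to any effect of the programme itself, and it separately predicts the outcome — a classic confounder. We must compare within prior employment history levels.
Standardising the classroom track to the population prior employment history mix: 0.593·72/77 + 0.407·133/523 = 0.658.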